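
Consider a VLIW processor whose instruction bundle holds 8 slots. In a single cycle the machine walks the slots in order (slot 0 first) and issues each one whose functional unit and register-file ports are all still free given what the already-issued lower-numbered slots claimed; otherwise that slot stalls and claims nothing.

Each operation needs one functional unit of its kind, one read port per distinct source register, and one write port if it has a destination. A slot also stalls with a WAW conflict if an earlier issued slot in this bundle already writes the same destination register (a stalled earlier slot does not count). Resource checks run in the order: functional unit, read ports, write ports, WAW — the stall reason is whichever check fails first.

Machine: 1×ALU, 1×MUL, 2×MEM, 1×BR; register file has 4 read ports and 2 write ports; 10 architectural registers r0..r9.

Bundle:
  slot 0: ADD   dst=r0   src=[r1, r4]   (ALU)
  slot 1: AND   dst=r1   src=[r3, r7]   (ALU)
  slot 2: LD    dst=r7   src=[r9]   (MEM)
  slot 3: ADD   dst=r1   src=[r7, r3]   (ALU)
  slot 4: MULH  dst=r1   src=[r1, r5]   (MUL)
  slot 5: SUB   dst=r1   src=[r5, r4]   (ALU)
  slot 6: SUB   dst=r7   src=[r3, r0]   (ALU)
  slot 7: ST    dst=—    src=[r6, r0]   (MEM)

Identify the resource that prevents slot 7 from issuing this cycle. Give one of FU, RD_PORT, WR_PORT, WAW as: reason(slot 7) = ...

reason(slot 7) = RD_PORT

slot 0 (ALU): ISSUE — free A0,Mu1,Ld2,B1 rp2 wp1
slot 1 (ALU): stall FU — free A0,Mu1,Ld2,B1 rp2 wp1
slot 2 (MEM): ISSUE — free A0,Mu1,Ld1,B1 rp1 wp0
slot 3 (ALU): stall FU — free A0,Mu1,Ld1,B1 rp1 wp0
slot 4 (MUL): stall RD_PORT — free A0,Mu1,Ld1,B1 rp1 wp0
slot 5 (ALU): stall FU — free A0,Mu1,Ld1,B1 rp1 wp0
slot 6 (ALU): stall FU — free A0,Mu1,Ld1,B1 rp1 wp0
slot 7 (MEM): stall RD_PORT — free A0,Mu1,Ld1,B1 rp1 wp0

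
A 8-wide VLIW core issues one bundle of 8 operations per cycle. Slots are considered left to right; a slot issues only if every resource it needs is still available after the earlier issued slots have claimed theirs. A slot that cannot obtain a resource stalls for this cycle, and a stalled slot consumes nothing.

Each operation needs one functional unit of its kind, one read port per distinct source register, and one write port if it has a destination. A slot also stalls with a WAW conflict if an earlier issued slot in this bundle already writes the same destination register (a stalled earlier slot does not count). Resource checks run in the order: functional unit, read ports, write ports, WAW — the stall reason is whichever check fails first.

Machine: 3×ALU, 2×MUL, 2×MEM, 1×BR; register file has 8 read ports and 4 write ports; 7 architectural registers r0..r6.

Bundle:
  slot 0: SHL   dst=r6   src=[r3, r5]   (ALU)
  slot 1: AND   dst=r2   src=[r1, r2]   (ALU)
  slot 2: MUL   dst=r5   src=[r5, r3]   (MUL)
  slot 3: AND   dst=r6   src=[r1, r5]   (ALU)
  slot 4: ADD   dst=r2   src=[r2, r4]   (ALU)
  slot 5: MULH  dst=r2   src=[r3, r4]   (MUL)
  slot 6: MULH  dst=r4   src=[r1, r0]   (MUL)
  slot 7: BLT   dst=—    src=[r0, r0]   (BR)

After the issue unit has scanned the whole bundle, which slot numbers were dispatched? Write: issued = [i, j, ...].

issued = [0, 1, 2, 6]

(0) want 1×ALU +2rd +1wr — yes → AL2|MU2|ME2|BR1|rd6|wr3
(1) want 1×ALU +2rd +1wr — yes → AL1|MU2|ME2|BR1|rd4|wr2
(2) want 1×MUL +2rd +1wr — yes → AL1|MU1|ME2|BR1|rd2|wr1
(3) want 1×ALU +2rd +1wr — WAW → AL1|MU1|ME2|BR1|rd2|wr1
(4) want 1×ALU +2rd +1wr — WAW → AL1|MU1|ME2|BR1|rd2|wr1
(5) want 1×MUL +2rd +1wr — WAW → AL1|MU1|ME2|BR1|rd2|wr1
(6) want 1×MUL +2rd +1wr — yes → AL1|MU0|ME2|BR1|rd0|wr0
(7) want 1×BR +1rd +0wr — RD_PORT → AL1|MU0|ME2|BR1|rd0|wr0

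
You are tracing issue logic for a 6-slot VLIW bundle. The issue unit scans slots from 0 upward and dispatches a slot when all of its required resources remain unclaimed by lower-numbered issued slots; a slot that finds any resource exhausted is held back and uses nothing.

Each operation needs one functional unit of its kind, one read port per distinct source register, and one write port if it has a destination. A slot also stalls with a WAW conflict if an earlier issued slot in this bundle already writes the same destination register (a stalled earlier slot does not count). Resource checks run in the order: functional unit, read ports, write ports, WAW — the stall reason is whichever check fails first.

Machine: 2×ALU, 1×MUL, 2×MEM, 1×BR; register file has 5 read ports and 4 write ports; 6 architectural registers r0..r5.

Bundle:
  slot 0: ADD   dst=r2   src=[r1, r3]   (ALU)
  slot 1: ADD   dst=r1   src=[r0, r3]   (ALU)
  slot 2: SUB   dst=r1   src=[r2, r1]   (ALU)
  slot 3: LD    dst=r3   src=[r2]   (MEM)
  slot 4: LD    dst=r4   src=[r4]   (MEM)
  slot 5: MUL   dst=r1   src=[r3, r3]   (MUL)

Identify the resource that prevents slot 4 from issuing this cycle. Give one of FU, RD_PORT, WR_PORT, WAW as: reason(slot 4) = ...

(0) want 1×ALU +2rd +1wr — yes → AL1|MU1|ME2|BR1|rd3|wr3
(1) want 1×ALU +2rd +1wr — yes → AL0|MU1|ME2|BR1|rd1|wr2
(2) want 1×ALU +2rd +1wr — FU → AL0|MU1|ME2|BR1|rd1|wr2
(3) want 1×MEM +1rd +1wr — yes → AL0|MU1|ME1|BR1|rd0|wr1
(4) want 1×MEM +1rd +1wr — RD_PORT → AL0|MU1|ME1|BR1|rd0|wr1
(5) want 1×MUL +1rd +1wr — RD_PORT → AL0|MU1|ME1|BR1|rd0|wr1

reason(slot 4) = RD_PORT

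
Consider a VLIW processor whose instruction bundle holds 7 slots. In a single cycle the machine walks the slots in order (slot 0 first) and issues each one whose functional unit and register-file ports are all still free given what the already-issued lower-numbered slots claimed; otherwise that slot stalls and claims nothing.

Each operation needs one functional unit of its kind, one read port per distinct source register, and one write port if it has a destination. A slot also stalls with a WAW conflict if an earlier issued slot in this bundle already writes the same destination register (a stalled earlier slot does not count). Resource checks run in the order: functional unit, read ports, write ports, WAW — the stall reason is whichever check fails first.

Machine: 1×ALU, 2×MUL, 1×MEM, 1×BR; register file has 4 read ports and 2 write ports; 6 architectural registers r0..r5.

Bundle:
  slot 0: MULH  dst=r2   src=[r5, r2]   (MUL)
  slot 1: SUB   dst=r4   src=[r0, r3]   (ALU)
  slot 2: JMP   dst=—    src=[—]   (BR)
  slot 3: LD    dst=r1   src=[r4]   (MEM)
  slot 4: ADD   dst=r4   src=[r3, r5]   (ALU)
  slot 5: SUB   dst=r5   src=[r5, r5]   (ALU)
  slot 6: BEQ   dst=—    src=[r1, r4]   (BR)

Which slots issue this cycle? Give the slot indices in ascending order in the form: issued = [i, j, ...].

[0] MUL needs rd=2 wr=1: ok; after: ALU=1 MUL=1 MEM=1 BR=1, R=2, W=1
[1] ALU needs rd=2 wr=1: ok; after: ALU=0 MUL=1 MEM=1 BR=1, R=0, W=0
[2] BR needs rd=0 wr=0: ok; after: ALU=0 MUL=1 MEM=1 BR=0, R=0, W=0
[3] MEM needs rd=1 wr=1: RD_PORT; after: ALU=0 MUL=1 MEM=1 BR=0, R=0, W=0
[4] ALU needs rd=2 wr=1: FU; after: ALU=0 MUL=1 MEM=1 BR=0, R=0, W=0
[5] ALU needs rd=1 wr=1: FU; after: ALU=0 MUL=1 MEM=1 BR=0, R=0, W=0
[6] BR needs rd=2 wr=0: FU; after: ALU=0 MUL=1 MEM=1 BR=0, R=0, W=0

issued = [0, 1, 2]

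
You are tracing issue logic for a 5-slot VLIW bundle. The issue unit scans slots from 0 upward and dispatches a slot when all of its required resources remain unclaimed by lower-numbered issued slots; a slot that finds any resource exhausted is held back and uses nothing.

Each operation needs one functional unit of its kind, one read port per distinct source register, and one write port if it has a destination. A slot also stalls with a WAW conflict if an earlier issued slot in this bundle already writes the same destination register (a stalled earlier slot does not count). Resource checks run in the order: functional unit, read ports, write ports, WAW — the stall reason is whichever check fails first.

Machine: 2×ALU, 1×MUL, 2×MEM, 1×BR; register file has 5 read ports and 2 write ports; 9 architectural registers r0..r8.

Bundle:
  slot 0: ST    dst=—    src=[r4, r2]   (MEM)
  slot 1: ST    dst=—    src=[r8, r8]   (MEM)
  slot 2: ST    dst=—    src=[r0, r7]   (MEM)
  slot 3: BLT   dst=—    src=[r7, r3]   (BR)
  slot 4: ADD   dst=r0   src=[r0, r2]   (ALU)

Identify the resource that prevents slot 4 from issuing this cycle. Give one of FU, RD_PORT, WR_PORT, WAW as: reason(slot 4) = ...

reason(slot 4) = RD_PORT

#0 MEM src=r4,r2 dispatched  <A:2 Mu:1 Ld:1 B:1 rd:3 wr:2>
#1 MEM src=r8,r8 dispatched  <A:2 Mu:1 Ld:0 B:1 rd:2 wr:2>
#2 MEM src=r0,r7 held:FU  <A:2 Mu:1 Ld:0 B:1 rd:2 wr:2>
#3 BR src=r7,r3 dispatched  <A:2 Mu:1 Ld:0 B:0 rd:0 wr:2>
#4 ALU src=r0,r2 held:RD_PORT  <A:2 Mu:1 Ld:0 B:0 rd:0 wr:2>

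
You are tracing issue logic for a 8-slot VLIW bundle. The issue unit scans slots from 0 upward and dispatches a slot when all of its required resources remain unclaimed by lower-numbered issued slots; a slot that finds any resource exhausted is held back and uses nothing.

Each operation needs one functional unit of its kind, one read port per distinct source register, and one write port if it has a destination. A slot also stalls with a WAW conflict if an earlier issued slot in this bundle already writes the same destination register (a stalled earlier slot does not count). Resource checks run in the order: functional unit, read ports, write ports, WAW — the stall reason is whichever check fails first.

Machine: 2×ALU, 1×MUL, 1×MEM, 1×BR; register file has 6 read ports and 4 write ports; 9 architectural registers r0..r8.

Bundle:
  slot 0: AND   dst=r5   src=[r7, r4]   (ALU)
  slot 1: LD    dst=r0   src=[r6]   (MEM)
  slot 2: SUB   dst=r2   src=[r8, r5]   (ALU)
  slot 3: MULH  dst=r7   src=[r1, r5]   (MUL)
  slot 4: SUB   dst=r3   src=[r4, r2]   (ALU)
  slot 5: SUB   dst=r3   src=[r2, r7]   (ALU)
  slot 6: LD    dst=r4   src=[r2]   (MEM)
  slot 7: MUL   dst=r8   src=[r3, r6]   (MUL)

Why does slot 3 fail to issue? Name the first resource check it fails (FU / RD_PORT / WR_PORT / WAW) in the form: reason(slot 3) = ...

  0. ALU→r5 ⇒ go  {1A/1Mu/1Ld/1B | 4r 3w}
  1. MEM→r0 ⇒ go  {1A/1Mu/0Ld/1B | 3r 2w}
  2. ALU→r2 ⇒ go  {0A/1Mu/0Ld/1B | 1r 1w}
  3. MUL→r7 ⇒ no(RD_PORT)  {0A/1Mu/0Ld/1B | 1r 1w}
  4. ALU→r3 ⇒ no(FU)  {0A/1Mu/0Ld/1B | 1r 1w}
  5. ALU→r3 ⇒ no(FU)  {0A/1Mu/0Ld/1B | 1r 1w}
  6. MEM→r4 ⇒ no(FU)  {0A/1Mu/0Ld/1B | 1r 1w}
  7. MUL→r8 ⇒ no(RD_PORT)  {0A/1Mu/0Ld/1B | 1r 1w}

reason(slot 3) = RD_PORT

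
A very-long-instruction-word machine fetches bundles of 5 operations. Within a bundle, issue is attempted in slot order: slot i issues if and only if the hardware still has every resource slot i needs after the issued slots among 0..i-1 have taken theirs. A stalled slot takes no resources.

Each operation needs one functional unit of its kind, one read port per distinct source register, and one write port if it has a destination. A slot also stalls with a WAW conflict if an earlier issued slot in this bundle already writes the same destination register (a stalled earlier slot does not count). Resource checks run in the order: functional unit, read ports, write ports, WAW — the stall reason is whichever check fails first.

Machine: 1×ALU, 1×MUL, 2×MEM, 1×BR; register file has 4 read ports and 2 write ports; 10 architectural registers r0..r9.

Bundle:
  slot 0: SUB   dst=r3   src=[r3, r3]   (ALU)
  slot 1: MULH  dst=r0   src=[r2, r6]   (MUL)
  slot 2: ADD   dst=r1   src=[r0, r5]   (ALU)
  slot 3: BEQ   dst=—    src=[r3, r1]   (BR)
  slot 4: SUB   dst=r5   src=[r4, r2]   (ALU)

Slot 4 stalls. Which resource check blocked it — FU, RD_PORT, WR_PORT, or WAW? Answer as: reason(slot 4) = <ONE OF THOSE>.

reason(slot 4) = FU

  0. ALU→r3 ⇒ go  {0A/1Mu/2Ld/1B | 3r 1w}
  1. MUL→r0 ⇒ go  {0A/0Mu/2Ld/1B | 1r 0w}
  2. ALU→r1 ⇒ no(FU)  {0A/0Mu/2Ld/1B | 1r 0w}
  3. BR ⇒ no(RD_PORT)  {0A/0Mu/2Ld/1B | 1r 0w}
  4. ALU→r5 ⇒ no(FU)  {0A/0Mu/2Ld/1B | 1r 0w}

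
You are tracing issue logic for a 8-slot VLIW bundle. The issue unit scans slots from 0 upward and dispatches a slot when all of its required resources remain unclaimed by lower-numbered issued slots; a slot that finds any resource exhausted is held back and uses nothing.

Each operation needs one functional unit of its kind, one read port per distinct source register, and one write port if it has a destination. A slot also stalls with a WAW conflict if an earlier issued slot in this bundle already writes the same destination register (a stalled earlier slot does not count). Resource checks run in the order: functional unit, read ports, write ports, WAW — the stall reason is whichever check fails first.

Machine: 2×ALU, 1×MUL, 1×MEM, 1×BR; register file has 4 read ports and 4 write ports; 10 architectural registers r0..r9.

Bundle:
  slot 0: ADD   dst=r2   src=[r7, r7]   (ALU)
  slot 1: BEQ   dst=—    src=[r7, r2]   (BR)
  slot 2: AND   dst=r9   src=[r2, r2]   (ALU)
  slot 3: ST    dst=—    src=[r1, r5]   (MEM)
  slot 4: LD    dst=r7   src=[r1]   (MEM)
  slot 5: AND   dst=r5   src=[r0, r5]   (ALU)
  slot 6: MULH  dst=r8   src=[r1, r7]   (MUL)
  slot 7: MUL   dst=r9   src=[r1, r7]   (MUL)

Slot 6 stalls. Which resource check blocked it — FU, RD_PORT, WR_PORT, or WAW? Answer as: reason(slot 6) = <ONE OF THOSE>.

  0. ALU→r2 ⇒ go  {1A/1Mu/1Ld/1B | 3r 3w}
  1. BR ⇒ go  {1A/1Mu/1Ld/0B | 1r 3w}
  2. ALU→r9 ⇒ go  {0A/1Mu/1Ld/0B | 0r 2w}
  3. MEM ⇒ no(RD_PORT)  {0A/1Mu/1Ld/0B | 0r 2w}
  4. MEM→r7 ⇒ no(RD_PORT)  {0A/1Mu/1Ld/0B | 0r 2w}
  5. ALU→r5 ⇒ no(FU)  {0A/1Mu/1Ld/0B | 0r 2w}
  6. MUL→r8 ⇒ no(RD_PORT)  {0A/1Mu/1Ld/0B | 0r 2w}
  7. MUL→r9 ⇒ no(RD_PORT)  {0A/1Mu/1Ld/0B | 0r 2w}

reason(slot 6) = RD_PORT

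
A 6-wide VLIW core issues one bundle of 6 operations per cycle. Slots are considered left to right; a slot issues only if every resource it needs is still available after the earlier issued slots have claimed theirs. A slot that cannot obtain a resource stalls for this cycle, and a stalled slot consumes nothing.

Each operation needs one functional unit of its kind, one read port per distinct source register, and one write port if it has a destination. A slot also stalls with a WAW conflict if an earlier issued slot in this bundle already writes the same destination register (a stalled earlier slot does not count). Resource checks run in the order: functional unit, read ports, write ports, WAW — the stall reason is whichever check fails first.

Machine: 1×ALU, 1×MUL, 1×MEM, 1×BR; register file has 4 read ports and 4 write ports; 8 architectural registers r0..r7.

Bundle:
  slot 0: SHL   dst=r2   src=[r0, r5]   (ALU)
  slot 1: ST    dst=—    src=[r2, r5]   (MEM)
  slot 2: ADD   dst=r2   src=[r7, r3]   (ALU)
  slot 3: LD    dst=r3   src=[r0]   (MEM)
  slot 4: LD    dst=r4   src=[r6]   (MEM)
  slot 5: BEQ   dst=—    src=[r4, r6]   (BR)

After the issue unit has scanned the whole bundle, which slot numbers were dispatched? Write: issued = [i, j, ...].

(0) want 1×ALU +2rd +1wr — yes → AL0|MU1|ME1|BR1|rd2|wr3
(1) want 1×MEM +2rd +0wr — yes → AL0|MU1|ME0|BR1|rd0|wr3
(2) want 1×ALU +2rd +1wr — FU → AL0|MU1|ME0|BR1|rd0|wr3
(3) want 1×MEM +1rd +1wr — FU → AL0|MU1|ME0|BR1|rd0|wr3
(4) want 1×MEM +1rd +1wr — FU → AL0|MU1|ME0|BR1|rd0|wr3
(5) want 1×BR +2rd +0wr — RD_PORT → AL0|MU1|ME0|BR1|rd0|wr3

issued = [0, 1]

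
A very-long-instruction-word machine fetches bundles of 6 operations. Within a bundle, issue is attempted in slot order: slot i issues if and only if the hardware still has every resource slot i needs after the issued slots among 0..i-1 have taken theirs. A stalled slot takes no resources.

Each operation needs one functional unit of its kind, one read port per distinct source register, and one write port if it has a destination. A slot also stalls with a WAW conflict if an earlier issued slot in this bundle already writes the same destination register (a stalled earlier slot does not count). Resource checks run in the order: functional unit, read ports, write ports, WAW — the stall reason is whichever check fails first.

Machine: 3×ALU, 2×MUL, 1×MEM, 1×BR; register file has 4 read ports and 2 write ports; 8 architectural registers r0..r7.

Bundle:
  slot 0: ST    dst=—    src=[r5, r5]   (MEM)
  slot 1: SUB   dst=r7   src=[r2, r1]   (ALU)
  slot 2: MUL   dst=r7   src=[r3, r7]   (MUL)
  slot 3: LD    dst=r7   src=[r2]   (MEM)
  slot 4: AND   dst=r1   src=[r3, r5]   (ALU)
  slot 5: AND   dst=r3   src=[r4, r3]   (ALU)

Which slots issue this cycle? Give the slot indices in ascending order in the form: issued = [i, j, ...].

issued = [0, 1]

(0) want 1×MEM +1rd +0wr — yes → AL3|MU2|ME0|BR1|rd3|wr2
(1) want 1×ALU +2rd +1wr — yes → AL2|MU2|ME0|BR1|rd1|wr1
(2) want 1×MUL +2rd +1wr — RD_PORT → AL2|MU2|ME0|BR1|rd1|wr1
(3) want 1×MEM +1rd +1wr — FU → AL2|MU2|ME0|BR1|rd1|wr1
(4) want 1×ALU +2rd +1wr — RD_PORT → AL2|MU2|ME0|BR1|rd1|wr1
(5) want 1×ALU +2rd +1wr — RD_PORT → AL2|MU2|ME0|BR1|rd1|wr1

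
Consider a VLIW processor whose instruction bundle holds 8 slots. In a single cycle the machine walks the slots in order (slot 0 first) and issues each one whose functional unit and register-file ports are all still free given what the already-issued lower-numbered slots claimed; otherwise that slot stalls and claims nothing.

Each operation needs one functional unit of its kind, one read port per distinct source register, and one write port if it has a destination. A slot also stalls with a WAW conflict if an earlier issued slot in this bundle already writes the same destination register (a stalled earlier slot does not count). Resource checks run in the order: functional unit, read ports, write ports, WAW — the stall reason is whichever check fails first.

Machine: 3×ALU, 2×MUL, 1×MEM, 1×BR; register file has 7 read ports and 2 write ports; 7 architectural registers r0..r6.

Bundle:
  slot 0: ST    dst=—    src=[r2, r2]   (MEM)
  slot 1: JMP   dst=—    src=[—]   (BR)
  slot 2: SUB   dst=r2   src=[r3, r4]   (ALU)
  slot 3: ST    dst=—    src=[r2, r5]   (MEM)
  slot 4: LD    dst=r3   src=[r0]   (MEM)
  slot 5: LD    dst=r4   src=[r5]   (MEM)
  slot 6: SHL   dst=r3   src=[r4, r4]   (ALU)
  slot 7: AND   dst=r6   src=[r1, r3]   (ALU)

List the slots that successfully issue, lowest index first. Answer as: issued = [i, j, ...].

issued = [0, 1, 2, 6]

  0. MEM ⇒ go  {3A/2Mu/0Ld/1B | 6r 2w}
  1. BR ⇒ go  {3A/2Mu/0Ld/0B | 6r 2w}
  2. ALU→r2 ⇒ go  {2A/2Mu/0Ld/0B | 4r 1w}
  3. MEM ⇒ no(FU)  {2A/2Mu/0Ld/0B | 4r 1w}
  4. MEM→r3 ⇒ no(FU)  {2A/2Mu/0Ld/0B | 4r 1w}
  5. MEM→r4 ⇒ no(FU)  {2A/2Mu/0Ld/0B | 4r 1w}
  6. ALU→r3 ⇒ go  {1A/2Mu/0Ld/0B | 3r 0w}
  7. ALU→r6 ⇒ no(WR_PORT)  {1A/2Mu/0Ld/0B | 3r 0w}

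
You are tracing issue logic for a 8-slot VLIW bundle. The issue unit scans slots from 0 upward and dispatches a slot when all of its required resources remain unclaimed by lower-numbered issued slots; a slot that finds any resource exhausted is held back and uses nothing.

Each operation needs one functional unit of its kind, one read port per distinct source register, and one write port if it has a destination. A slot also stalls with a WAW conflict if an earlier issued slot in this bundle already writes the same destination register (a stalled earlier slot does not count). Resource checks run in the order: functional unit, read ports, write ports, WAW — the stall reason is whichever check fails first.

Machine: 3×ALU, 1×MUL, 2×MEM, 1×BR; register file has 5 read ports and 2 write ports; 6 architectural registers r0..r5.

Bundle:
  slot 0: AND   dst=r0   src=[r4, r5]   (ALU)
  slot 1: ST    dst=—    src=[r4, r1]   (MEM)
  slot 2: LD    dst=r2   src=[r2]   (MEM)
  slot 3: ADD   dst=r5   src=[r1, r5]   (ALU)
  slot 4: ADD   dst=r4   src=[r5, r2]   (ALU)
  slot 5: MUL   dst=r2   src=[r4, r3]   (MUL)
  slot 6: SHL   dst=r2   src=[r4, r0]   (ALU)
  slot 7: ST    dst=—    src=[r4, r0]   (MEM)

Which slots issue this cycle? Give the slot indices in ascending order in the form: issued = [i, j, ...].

#0 ALU src=r4,r5 dispatched  <A:2 Mu:1 Ld:2 B:1 rd:3 wr:1>
#1 MEM src=r4,r1 dispatched  <A:2 Mu:1 Ld:1 B:1 rd:1 wr:1>
#2 MEM src=r2 dispatched  <A:2 Mu:1 Ld:0 B:1 rd:0 wr:0>
#3 ALU src=r1,r5 held:RD_PORT  <A:2 Mu:1 Ld:0 B:1 rd:0 wr:0>
#4 ALU src=r5,r2 held:RD_PORT  <A:2 Mu:1 Ld:0 B:1 rd:0 wr:0>
#5 MUL src=r4,r3 held:RD_PORT  <A:2 Mu:1 Ld:0 B:1 rd:0 wr:0>
#6 ALU src=r4,r0 held:RD_PORT  <A:2 Mu:1 Ld:0 B:1 rd:0 wr:0>
#7 MEM src=r4,r0 held:FU  <A:2 Mu:1 Ld:0 B:1 rd:0 wr:0>

issued = [0, 1, 2]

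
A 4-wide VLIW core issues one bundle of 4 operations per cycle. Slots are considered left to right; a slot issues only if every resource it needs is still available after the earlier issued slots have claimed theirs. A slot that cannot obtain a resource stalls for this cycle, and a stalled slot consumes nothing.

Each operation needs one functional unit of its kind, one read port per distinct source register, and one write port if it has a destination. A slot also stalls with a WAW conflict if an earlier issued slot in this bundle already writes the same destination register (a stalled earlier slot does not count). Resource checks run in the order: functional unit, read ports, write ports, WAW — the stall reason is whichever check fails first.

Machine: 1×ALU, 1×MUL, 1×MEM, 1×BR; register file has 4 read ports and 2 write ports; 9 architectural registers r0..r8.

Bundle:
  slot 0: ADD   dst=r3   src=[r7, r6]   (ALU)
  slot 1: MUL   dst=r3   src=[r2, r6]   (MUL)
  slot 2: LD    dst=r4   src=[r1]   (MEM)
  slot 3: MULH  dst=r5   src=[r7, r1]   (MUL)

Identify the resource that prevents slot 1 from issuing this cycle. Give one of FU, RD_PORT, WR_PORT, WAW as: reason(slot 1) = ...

(0) want 1×ALU +2rd +1wr — yes → AL0|MU1|ME1|BR1|rd2|wr1
(1) want 1×MUL +2rd +1wr — WAW → AL0|MU1|ME1|BR1|rd2|wr1
(2) want 1×MEM +1rd +1wr — yes → AL0|MU1|ME0|BR1|rd1|wr0
(3) want 1×MUL +2rd +1wr — RD_PORT → AL0|MU1|ME0|BR1|rd1|wr0

reason(slot 1) = WAW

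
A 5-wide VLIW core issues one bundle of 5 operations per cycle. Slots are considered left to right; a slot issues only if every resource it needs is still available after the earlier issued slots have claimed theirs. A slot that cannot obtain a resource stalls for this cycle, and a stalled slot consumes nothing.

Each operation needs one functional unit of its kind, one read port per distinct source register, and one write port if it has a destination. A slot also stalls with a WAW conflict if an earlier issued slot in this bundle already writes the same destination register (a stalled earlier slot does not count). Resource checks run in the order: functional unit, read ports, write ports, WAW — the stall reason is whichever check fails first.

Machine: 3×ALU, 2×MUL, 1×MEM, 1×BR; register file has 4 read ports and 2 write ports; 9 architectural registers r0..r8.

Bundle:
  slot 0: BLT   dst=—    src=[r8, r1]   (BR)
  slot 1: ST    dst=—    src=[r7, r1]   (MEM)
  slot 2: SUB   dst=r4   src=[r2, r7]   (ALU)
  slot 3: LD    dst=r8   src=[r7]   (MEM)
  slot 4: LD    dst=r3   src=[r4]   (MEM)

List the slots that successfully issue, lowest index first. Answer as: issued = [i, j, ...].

issued = [0, 1]

#0 BR src=r8,r1 dispatched  <A:3 Mu:2 Ld:1 B:0 rd:2 wr:2>
#1 MEM src=r7,r1 dispatched  <A:3 Mu:2 Ld:0 B:0 rd:0 wr:2>
#2 ALU src=r2,r7 held:RD_PORT  <A:3 Mu:2 Ld:0 B:0 rd:0 wr:2>
#3 MEM src=r7 held:FU  <A:3 Mu:2 Ld:0 B:0 rd:0 wr:2>
#4 MEM src=r4 held:FU  <A:3 Mu:2 Ld:0 B:0 rd:0 wr:2>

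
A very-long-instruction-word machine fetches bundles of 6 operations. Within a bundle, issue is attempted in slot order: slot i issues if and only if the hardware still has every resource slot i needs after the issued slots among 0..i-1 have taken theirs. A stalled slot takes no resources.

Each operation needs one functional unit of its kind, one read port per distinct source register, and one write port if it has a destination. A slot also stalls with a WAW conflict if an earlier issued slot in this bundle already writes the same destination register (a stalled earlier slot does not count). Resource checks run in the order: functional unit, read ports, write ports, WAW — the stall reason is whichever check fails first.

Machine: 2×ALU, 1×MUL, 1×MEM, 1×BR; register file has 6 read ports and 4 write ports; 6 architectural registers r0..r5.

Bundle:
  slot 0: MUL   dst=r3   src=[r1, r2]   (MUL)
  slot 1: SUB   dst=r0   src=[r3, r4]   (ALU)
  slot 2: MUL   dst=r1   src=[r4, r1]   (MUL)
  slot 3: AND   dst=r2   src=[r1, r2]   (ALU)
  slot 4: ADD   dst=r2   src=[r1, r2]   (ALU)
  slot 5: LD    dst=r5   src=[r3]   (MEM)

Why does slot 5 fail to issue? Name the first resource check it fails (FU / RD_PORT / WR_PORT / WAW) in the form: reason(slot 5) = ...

[0] MUL needs rd=2 wr=1: ok; after: ALU=2 MUL=0 MEM=1 BR=1, R=4, W=3
[1] ALU needs rd=2 wr=1: ok; after: ALU=1 MUL=0 MEM=1 BR=1, R=2, W=2
[2] MUL needs rd=2 wr=1: FU; after: ALU=1 MUL=0 MEM=1 BR=1, R=2, W=2
[3] ALU needs rd=2 wr=1: ok; after: ALU=0 MUL=0 MEM=1 BR=1, R=0, W=1
[4] ALU needs rd=2 wr=1: FU; after: ALU=0 MUL=0 MEM=1 BR=1, R=0, W=1
[5] MEM needs rd=1 wr=1: RD_PORT; after: ALU=0 MUL=0 MEM=1 BR=1, R=0, W=1

reason(slot 5) = RD_PORT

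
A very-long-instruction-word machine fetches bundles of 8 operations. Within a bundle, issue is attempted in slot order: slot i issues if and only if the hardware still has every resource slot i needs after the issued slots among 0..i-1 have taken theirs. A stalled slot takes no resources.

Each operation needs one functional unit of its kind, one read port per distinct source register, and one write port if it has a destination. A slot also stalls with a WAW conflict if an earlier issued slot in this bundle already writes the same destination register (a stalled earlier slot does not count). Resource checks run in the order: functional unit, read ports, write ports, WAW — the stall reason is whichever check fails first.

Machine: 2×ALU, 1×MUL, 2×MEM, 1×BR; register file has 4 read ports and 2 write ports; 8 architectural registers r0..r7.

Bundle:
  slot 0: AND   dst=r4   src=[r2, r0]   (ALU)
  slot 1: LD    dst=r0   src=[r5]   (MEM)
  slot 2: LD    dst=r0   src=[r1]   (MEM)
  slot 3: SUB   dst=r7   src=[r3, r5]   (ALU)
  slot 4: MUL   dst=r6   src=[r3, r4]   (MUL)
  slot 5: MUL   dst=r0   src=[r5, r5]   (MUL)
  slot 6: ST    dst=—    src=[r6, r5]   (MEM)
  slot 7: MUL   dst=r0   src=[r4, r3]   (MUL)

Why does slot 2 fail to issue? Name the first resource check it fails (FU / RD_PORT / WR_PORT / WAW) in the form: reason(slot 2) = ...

reason(slot 2) = WR_PORT

#0 ALU src=r2,r0 dispatched  <A:1 Mu:1 Ld:2 B:1 rd:2 wr:1>
#1 MEM src=r5 dispatched  <A:1 Mu:1 Ld:1 B:1 rd:1 wr:0>
#2 MEM src=r1 held:WR_PORT  <A:1 Mu:1 Ld:1 B:1 rd:1 wr:0>
#3 ALU src=r3,r5 held:RD_PORT  <A:1 Mu:1 Ld:1 B:1 rd:1 wr:0>
#4 MUL src=r3,r4 held:RD_PORT  <A:1 Mu:1 Ld:1 B:1 rd:1 wr:0>
#5 MUL src=r5,r5 held:WR_PORT  <A:1 Mu:1 Ld:1 B:1 rd:1 wr:0>
#6 MEM src=r6,r5 held:RD_PORT  <A:1 Mu:1 Ld:1 B:1 rd:1 wr:0>
#7 MUL src=r4,r3 held:RD_PORT  <A:1 Mu:1 Ld:1 B:1 rd:1 wr:0>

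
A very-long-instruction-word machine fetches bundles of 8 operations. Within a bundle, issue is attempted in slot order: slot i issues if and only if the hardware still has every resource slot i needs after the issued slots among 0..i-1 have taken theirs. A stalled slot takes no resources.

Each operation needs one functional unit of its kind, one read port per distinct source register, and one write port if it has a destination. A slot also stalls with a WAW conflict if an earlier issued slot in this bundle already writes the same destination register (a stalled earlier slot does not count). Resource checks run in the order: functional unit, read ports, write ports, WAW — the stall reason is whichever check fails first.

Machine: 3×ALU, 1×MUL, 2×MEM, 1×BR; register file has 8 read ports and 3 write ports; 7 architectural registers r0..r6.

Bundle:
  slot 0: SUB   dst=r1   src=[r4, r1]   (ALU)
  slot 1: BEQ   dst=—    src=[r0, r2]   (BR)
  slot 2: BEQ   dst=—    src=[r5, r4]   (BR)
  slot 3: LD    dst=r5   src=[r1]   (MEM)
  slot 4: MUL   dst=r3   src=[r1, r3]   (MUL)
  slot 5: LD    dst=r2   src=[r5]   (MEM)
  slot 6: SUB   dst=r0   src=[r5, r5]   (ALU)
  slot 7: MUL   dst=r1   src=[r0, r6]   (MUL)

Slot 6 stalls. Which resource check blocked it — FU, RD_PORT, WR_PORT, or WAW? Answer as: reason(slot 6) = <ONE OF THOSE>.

[0] ALU needs rd=2 wr=1: ok; after: ALU=2 MUL=1 MEM=2 BR=1, R=6, W=2
[1] BR needs rd=2 wr=0: ok; after: ALU=2 MUL=1 MEM=2 BR=0, R=4, W=2
[2] BR needs rd=2 wr=0: FU; after: ALU=2 MUL=1 MEM=2 BR=0, R=4, W=2
[3] MEM needs rd=1 wr=1: ok; after: ALU=2 MUL=1 MEM=1 BR=0, R=3, W=1
[4] MUL needs rd=2 wr=1: ok; after: ALU=2 MUL=0 MEM=1 BR=0, R=1, W=0
[5] MEM needs rd=1 wr=1: WR_PORT; after: ALU=2 MUL=0 MEM=1 BR=0, R=1, W=0
[6] ALU needs rd=1 wr=1: WR_PORT; after: ALU=2 MUL=0 MEM=1 BR=0, R=1, W=0
[7] MUL needs rd=2 wr=1: FU; after: ALU=2 MUL=0 MEM=1 BR=0, R=1, W=0

reason(slot 6) = WR_PORT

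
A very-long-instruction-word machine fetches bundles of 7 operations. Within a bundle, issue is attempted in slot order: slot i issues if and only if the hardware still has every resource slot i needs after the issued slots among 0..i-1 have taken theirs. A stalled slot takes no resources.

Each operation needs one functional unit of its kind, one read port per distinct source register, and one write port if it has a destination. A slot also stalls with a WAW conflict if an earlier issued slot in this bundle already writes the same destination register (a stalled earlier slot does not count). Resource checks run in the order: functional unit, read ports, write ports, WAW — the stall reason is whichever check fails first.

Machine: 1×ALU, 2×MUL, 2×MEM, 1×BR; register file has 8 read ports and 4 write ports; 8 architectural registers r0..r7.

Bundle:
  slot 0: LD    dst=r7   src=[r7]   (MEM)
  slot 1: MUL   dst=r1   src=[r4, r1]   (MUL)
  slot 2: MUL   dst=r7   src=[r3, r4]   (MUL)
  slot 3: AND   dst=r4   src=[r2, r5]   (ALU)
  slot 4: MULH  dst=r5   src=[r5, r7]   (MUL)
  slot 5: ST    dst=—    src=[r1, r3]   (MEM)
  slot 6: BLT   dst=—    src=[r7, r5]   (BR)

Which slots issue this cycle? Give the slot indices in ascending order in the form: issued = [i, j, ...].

issued = [0, 1, 3, 4]

[0] MEM needs rd=1 wr=1: ok; after: ALU=1 MUL=2 MEM=1 BR=1, R=7, W=3
[1] MUL needs rd=2 wr=1: ok; after: ALU=1 MUL=1 MEM=1 BR=1, R=5, W=2
[2] MUL needs rd=2 wr=1: WAW; after: ALU=1 MUL=1 MEM=1 BR=1, R=5, W=2
[3] ALU needs rd=2 wr=1: ok; after: ALU=0 MUL=1 MEM=1 BR=1, R=3, W=1
[4] MUL needs rd=2 wr=1: ok; after: ALU=0 MUL=0 MEM=1 BR=1, R=1, W=0
[5] MEM needs rd=2 wr=0: RD_PORT; after: ALU=0 MUL=0 MEM=1 BR=1, R=1, W=0
[6] BR needs rd=2 wr=0: RD_PORT; after: ALU=0 MUL=0 MEM=1 BR=1, R=1, W=0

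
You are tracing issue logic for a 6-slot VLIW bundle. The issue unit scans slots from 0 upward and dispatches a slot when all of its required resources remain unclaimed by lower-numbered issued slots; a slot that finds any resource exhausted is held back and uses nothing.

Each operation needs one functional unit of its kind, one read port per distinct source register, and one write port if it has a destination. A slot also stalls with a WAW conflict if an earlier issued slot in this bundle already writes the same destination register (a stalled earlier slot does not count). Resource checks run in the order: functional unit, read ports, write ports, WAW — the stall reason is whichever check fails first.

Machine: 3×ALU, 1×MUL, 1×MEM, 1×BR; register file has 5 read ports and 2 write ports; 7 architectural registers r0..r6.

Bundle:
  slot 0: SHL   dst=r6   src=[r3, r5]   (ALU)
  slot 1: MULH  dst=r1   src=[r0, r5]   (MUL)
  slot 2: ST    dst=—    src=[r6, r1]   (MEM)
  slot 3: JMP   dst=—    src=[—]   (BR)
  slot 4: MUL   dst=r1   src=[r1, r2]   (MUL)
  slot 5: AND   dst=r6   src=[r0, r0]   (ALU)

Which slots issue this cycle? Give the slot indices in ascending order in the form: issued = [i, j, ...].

  0. ALU→r6 ⇒ go  {2A/1Mu/1Ld/1B | 3r 1w}
  1. MUL→r1 ⇒ go  {2A/0Mu/1Ld/1B | 1r 0w}
  2. MEM ⇒ no(RD_PORT)  {2A/0Mu/1Ld/1B | 1r 0w}
  3. BR ⇒ go  {2A/0Mu/1Ld/0B | 1r 0w}
  4. MUL→r1 ⇒ no(FU)  {2A/0Mu/1Ld/0B | 1r 0w}
  5. ALU→r6 ⇒ no(WR_PORT)  {2A/0Mu/1Ld/0B | 1r 0w}

issued = [0, 1, 3]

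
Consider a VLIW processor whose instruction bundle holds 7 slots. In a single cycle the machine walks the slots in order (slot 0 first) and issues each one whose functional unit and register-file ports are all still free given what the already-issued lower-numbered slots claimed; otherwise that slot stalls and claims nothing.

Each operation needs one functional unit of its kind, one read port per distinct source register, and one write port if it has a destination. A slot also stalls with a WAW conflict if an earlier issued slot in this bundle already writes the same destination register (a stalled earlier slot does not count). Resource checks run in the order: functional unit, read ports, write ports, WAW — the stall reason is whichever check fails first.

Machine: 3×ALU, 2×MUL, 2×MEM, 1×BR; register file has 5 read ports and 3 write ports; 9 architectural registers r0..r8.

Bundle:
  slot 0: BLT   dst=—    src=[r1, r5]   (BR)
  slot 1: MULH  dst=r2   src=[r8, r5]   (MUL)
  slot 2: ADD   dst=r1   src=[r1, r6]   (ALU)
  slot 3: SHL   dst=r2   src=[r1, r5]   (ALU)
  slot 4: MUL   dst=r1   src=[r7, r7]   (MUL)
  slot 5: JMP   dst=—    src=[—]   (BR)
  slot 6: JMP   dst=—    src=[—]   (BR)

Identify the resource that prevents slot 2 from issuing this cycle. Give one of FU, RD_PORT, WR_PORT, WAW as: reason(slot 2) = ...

reason(slot 2) = RD_PORT

#0 BR src=r1,r5 dispatched  <A:3 Mu:2 Ld:2 B:0 rd:3 wr:3>
#1 MUL src=r8,r5 dispatched  <A:3 Mu:1 Ld:2 B:0 rd:1 wr:2>
#2 ALU src=r1,r6 held:RD_PORT  <A:3 Mu:1 Ld:2 B:0 rd:1 wr:2>
#3 ALU src=r1,r5 held:RD_PORT  <A:3 Mu:1 Ld:2 B:0 rd:1 wr:2>
#4 MUL src=r7,r7 dispatched  <A:3 Mu:0 Ld:2 B:0 rd:0 wr:1>
#5 BR src=- held:FU  <A:3 Mu:0 Ld:2 B:0 rd:0 wr:1>
#6 BR src=- held:FU  <A:3 Mu:0 Ld:2 B:0 rd:0 wr:1>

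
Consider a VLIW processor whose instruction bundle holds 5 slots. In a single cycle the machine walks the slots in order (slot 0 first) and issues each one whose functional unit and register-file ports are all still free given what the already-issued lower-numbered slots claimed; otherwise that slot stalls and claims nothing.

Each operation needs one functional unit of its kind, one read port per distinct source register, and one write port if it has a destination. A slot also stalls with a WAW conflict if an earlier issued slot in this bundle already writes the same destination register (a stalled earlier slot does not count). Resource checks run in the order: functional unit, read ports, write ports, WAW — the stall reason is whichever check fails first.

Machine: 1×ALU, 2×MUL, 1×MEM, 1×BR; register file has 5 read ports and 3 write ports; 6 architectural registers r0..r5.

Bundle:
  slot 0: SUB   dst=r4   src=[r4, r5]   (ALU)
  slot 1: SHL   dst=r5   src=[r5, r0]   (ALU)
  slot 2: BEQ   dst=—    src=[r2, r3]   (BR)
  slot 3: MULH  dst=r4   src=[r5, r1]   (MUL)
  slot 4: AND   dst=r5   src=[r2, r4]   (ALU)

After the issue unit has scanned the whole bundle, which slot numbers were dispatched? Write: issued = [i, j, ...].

slot 0 (ALU): ISSUE — free A0,Mu2,Ld1,B1 rp3 wp2
slot 1 (ALU): stall FU — free A0,Mu2,Ld1,B1 rp3 wp2
slot 2 (BR): ISSUE — free A0,Mu2,Ld1,B0 rp1 wp2
slot 3 (MUL): stall RD_PORT — free A0,Mu2,Ld1,B0 rp1 wp2
slot 4 (ALU): stall FU — free A0,Mu2,Ld1,B0 rp1 wp2

issued = [0, 2]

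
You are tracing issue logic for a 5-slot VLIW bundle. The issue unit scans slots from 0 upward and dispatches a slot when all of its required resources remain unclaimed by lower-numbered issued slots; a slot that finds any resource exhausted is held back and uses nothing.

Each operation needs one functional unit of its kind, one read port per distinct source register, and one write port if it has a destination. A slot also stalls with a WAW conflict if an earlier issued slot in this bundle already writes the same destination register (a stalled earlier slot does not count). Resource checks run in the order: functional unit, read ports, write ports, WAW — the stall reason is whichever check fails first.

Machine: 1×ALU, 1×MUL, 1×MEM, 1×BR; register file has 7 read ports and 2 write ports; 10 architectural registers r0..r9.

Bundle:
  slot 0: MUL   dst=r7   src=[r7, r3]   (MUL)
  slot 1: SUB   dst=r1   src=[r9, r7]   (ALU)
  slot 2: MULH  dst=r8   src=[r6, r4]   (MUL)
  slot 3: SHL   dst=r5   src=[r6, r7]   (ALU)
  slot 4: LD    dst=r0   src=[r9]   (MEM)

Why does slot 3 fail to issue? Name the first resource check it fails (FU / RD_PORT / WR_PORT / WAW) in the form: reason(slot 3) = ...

reason(slot 3) = FU

[0] MUL needs rd=2 wr=1: ok; after: ALU=1 MUL=0 MEM=1 BR=1, R=5, W=1
[1] ALU needs rd=2 wr=1: ok; after: ALU=0 MUL=0 MEM=1 BR=1, R=3, W=0
[2] MUL needs rd=2 wr=1: FU; after: ALU=0 MUL=0 MEM=1 BR=1, R=3, W=0
[3] ALU needs rd=2 wr=1: FU; after: ALU=0 MUL=0 MEM=1 BR=1, R=3, W=0
[4] MEM needs rd=1 wr=1: WR_PORT; after: ALU=0 MUL=0 MEM=1 BR=1, R=3, W=0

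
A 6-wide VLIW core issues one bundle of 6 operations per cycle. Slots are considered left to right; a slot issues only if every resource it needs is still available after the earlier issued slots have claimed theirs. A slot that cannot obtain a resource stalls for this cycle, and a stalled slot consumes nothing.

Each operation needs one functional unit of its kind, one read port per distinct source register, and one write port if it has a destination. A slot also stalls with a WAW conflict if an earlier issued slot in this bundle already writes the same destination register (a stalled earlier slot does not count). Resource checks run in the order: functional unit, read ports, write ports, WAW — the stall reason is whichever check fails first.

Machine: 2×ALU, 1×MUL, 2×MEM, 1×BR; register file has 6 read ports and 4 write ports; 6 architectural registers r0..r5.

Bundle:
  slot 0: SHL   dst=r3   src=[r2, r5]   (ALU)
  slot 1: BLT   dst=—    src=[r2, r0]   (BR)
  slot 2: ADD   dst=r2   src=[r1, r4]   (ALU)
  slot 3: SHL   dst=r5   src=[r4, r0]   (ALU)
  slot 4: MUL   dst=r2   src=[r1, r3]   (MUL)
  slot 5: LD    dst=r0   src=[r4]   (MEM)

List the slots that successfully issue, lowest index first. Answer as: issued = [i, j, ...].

slot 0 (ALU): ISSUE — free A1,Mu1,Ld2,B1 rp4 wp3
slot 1 (BR): ISSUE — free A1,Mu1,Ld2,B0 rp2 wp3
slot 2 (ALU): ISSUE — free A0,Mu1,Ld2,B0 rp0 wp2
slot 3 (ALU): stall FU — free A0,Mu1,Ld2,B0 rp0 wp2
slot 4 (MUL): stall RD_PORT — free A0,Mu1,Ld2,B0 rp0 wp2
slot 5 (MEM): stall RD_PORT — free A0,Mu1,Ld2,B0 rp0 wp2

issued = [0, 1, 2]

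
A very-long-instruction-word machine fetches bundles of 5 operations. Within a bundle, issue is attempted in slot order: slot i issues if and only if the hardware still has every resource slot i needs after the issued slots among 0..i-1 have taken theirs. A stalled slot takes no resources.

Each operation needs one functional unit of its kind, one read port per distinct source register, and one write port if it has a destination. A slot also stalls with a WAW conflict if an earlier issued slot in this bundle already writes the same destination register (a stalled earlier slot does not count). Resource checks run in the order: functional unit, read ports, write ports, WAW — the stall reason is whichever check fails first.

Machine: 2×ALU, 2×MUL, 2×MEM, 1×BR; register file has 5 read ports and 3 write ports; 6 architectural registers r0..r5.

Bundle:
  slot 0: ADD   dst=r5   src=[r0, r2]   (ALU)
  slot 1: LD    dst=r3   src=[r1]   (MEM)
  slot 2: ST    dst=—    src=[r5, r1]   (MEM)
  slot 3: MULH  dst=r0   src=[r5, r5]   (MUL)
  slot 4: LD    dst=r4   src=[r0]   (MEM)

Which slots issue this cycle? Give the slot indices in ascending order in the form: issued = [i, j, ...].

slot 0 (ALU): ISSUE — free A1,Mu2,Ld2,B1 rp3 wp2
slot 1 (MEM): ISSUE — free A1,Mu2,Ld1,B1 rp2 wp1
slot 2 (MEM): ISSUE — free A1,Mu2,Ld0,B1 rp0 wp1
slot 3 (MUL): stall RD_PORT — free A1,Mu2,Ld0,B1 rp0 wp1
slot 4 (MEM): stall FU — free A1,Mu2,Ld0,B1 rp0 wp1

issued = [0, 1, 2]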